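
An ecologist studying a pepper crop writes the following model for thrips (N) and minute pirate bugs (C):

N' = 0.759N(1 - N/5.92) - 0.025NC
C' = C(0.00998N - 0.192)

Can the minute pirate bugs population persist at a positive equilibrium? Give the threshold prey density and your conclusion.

The predator equation gives dC/dt > 0 only when N > 0.192/0.00998 = 19.2.
Without the predator, N → K = 5.92. Since 5.92 < 19.2, the predator cannot invade.

Threshold N = 19.2; K < 19.2, so no, the predator goes extinct.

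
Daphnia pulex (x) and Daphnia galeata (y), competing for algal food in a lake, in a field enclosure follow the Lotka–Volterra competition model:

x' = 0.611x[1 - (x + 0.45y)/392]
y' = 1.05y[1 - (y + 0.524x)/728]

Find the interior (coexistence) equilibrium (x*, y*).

Setting both brackets to zero gives the nullclines x + 0.45y = 392 and 0.524x + y = 728.
Substituting y = 728 - 0.524x into the first: x(1 - 0.45·0.524) = 392 - 0.45·728.
So x* = 64.4/0.764 = 84.3, and then y* = 728 - 0.524·84.3 = 684.

x* ≈ 84.3, y* ≈ 684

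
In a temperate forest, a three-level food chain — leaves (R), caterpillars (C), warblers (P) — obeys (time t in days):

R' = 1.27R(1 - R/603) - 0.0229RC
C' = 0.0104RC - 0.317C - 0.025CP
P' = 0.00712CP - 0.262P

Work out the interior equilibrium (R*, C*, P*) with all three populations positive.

From dP/dt = 0: 0.00712C* = 0.262, so C* = 36.8.
From dR/dt = 0: 1.27(1 - R*/603) = 0.0229·36.8, giving R* = 603·(1 - 0.664) = 203.
From dC/dt = 0: 0.0104·203 - 0.317 = 0.025P*, so P* = 1.79/0.025 = 71.7.

R* ≈ 203, C* ≈ 36.8, P* ≈ 71.7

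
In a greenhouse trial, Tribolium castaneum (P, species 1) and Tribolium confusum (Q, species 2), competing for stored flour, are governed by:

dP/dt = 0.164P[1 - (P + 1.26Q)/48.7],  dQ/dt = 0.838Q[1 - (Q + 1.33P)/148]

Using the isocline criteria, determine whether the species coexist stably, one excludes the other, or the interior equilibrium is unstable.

Compare the nullcline intercepts: K1/α12 = 48.7/1.26 = 38.7 < K2 = 148; K2/α21 = 148/1.33 = 111 > K1 = 48.7.
Since the inequalities point opposite ways, species 2 can invade but species 1 cannot.

species 2 excludes species 1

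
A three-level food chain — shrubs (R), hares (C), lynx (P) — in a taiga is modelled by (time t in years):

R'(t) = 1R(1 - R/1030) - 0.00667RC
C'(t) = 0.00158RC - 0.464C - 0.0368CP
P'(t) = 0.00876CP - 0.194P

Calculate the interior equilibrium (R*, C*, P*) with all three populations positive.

From dP/dt = 0: 0.00876C* = 0.194, so C* = 22.1.
From dR/dt = 0: 1(1 - R*/1030) = 0.00667·22.1, giving R* = 1030·(1 - 0.148) = 878.
From dC/dt = 0: 0.00158·878 - 0.464 = 0.0368P*, so P* = 0.923/0.0368 = 25.1.

R* ≈ 878, C* ≈ 22.1, P* ≈ 25.1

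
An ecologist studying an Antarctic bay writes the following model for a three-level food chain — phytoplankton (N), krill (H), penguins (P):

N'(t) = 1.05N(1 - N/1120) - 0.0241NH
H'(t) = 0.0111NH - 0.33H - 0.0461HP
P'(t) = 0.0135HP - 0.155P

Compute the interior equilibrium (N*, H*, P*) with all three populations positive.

N* ≈ 825, H* ≈ 11.5, P* ≈ 191

From dP/dt = 0: 0.0135H* = 0.155, so H* = 11.5.
From dN/dt = 0: 1.05(1 - N*/1120) = 0.0241·11.5, giving N* = 1120·(1 - 0.264) = 825.
From dH/dt = 0: 0.0111·825 - 0.33 = 0.0461P*, so P* = 8.83/0.0461 = 191.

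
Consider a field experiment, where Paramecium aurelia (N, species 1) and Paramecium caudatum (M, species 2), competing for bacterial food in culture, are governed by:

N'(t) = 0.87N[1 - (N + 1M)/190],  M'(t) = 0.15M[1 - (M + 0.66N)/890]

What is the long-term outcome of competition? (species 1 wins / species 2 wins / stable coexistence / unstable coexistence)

species 2 excludes species 1

Compare the nullcline intercepts: K1/α12 = 190/1 = 190 < K2 = 890; K2/α21 = 890/0.66 = 1350 > K1 = 190.
Since the inequalities point opposite ways, species 2 can invade but species 1 cannot.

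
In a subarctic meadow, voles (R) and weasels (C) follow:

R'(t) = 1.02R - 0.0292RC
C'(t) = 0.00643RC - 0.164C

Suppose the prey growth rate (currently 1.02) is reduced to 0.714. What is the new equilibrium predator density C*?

C* ≈ 24.5

At the interior fixed point, setting dR/dt = 0 with R > 0 fixes C* = (prey growth rate)/(RC coefficient) — independent of the other coefficients.
With the change, C* = 0.714/0.0292 = 24.5; it falls from 34.9.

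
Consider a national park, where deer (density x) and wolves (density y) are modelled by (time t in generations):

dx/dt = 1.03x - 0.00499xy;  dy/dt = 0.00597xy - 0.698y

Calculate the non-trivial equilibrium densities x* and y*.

x* ≈ 117, y* ≈ 206

Set dy/dt = 0 with y > 0: 0.00597x - 0.698 = 0, so x* = 0.698/0.00597 = 117.
Set dx/dt = 0 with x > 0: 1.03 - 0.00499y = 0, so y* = 1.03/0.00499 = 206.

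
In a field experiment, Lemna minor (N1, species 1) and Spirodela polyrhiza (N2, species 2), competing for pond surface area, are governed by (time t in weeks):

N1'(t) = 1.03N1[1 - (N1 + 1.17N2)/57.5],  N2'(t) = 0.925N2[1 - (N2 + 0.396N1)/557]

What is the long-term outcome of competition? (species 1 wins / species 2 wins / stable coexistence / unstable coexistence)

Compare the nullcline intercepts: K1/α12 = 57.5/1.17 = 49.1 < K2 = 557; K2/α21 = 557/0.396 = 1410 > K1 = 57.5.
Since the inequalities point opposite ways, species 2 can invade but species 1 cannot.

species 2 excludes species 1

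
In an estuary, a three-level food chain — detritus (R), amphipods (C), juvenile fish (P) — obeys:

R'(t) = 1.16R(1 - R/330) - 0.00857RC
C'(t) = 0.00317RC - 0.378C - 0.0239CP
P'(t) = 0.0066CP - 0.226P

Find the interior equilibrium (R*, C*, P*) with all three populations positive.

From dP/dt = 0: 0.0066C* = 0.226, so C* = 34.2.
From dR/dt = 0: 1.16(1 - R*/330) = 0.00857·34.2, giving R* = 330·(1 - 0.253) = 247.
From dC/dt = 0: 0.00317·247 - 0.378 = 0.0239P*, so P* = 0.403/0.0239 = 16.9.

R* ≈ 247, C* ≈ 34.2, P* ≈ 16.9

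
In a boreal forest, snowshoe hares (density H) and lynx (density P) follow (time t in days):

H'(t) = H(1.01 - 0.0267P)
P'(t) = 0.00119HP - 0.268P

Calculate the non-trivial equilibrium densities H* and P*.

Set dP/dt = 0 with P > 0: 0.00119H - 0.268 = 0, so H* = 0.268/0.00119 = 225.
Set dH/dt = 0 with H > 0: 1.01 - 0.0267P = 0, so P* = 1.01/0.0267 = 37.8.

H* ≈ 225, P* ≈ 37.8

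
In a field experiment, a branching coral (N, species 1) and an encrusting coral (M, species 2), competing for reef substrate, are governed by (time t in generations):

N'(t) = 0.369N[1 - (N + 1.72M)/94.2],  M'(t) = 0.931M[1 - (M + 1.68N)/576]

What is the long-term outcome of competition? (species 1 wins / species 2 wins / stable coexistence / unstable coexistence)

species 2 excludes species 1

Compare the nullcline intercepts: K1/α12 = 94.2/1.72 = 54.8 < K2 = 576; K2/α21 = 576/1.68 = 343 > K1 = 94.2.
Since the inequalities point opposite ways, species 2 can invade but species 1 cannot.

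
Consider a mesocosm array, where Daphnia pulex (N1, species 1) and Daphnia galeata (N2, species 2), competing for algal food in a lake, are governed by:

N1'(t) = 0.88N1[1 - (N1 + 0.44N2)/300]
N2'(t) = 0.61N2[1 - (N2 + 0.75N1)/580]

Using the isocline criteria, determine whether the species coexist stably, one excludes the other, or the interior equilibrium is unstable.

Compare the nullcline intercepts: K1/α12 = 300/0.44 = 682 > K2 = 580; K2/α21 = 580/0.75 = 773 > K1 = 300.
Since both inequalities hold, each species can invade when rare, so the interior equilibrium is stable.

stable coexistence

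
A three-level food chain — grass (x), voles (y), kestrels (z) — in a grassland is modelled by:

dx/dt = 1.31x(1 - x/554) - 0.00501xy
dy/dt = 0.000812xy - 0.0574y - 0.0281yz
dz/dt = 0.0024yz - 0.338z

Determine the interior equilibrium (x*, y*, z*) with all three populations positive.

x* ≈ 256, y* ≈ 141, z* ≈ 5.34

From dz/dt = 0: 0.0024y* = 0.338, so y* = 141.
From dx/dt = 0: 1.31(1 - x*/554) = 0.00501·141, giving x* = 554·(1 - 0.539) = 256.
From dy/dt = 0: 0.000812·256 - 0.0574 = 0.0281z*, so z* = 0.15/0.0281 = 5.34.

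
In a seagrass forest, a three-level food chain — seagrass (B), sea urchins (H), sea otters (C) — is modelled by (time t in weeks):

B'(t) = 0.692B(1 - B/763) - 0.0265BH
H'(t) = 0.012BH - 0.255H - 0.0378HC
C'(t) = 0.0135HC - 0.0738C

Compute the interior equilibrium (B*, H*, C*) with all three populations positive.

From dC/dt = 0: 0.0135H* = 0.0738, so H* = 5.47.
From dB/dt = 0: 0.692(1 - B*/763) = 0.0265·5.47, giving B* = 763·(1 - 0.209) = 603.
From dH/dt = 0: 0.012·603 - 0.255 = 0.0378C*, so C* = 6.98/0.0378 = 185.

B* ≈ 603, H* ≈ 5.47, C* ≈ 185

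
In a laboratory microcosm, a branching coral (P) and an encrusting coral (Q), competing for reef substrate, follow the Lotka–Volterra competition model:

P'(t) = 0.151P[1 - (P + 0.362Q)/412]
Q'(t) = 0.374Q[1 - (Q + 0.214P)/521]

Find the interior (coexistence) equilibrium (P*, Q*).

P* ≈ 242, Q* ≈ 469

Setting both brackets to zero gives the nullclines P + 0.362Q = 412 and 0.214P + Q = 521.
Substituting Q = 521 - 0.214P into the first: P(1 - 0.362·0.214) = 412 - 0.362·521.
So P* = 223/0.923 = 242, and then Q* = 521 - 0.214·242 = 469.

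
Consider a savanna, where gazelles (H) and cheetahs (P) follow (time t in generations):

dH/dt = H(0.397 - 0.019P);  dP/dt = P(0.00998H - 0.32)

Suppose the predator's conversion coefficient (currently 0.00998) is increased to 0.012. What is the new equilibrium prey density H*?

At the interior fixed point, setting dP/dt = 0 with P > 0 fixes H* = (predator death rate)/(HP coefficient) — independent of the other coefficients.
With the change, H* = 0.32/0.012 = 26.7; it falls from 32.1.

H* ≈ 26.7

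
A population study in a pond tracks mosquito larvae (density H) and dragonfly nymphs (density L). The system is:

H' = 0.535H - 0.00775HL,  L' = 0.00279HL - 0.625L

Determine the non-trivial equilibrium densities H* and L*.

H* ≈ 224, L* ≈ 69

Set dL/dt = 0 with L > 0: 0.00279H - 0.625 = 0, so H* = 0.625/0.00279 = 224.
Set dH/dt = 0 with H > 0: 0.535 - 0.00775L = 0, so L* = 0.535/0.00775 = 69.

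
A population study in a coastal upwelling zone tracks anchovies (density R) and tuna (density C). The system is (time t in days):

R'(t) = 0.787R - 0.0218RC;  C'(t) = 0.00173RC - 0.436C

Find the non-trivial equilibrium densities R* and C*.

R* ≈ 252, C* ≈ 36.1

Set dC/dt = 0 with C > 0: 0.00173R - 0.436 = 0, so R* = 0.436/0.00173 = 252.
Set dR/dt = 0 with R > 0: 0.787 - 0.0218C = 0, so C* = 0.787/0.0218 = 36.1.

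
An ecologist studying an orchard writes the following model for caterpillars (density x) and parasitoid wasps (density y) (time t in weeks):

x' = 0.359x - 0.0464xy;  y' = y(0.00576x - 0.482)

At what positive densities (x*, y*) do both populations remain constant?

Set dy/dt = 0 with y > 0: 0.00576x - 0.482 = 0, so x* = 0.482/0.00576 = 83.7.
Set dx/dt = 0 with x > 0: 0.359 - 0.0464y = 0, so y* = 0.359/0.0464 = 7.74.

x* ≈ 83.7, y* ≈ 7.74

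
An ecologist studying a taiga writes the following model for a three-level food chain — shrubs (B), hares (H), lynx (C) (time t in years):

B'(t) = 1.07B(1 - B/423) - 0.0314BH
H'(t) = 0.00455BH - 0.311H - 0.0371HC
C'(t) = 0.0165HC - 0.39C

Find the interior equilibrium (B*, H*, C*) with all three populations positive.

B* ≈ 130, H* ≈ 23.6, C* ≈ 7.51

From dC/dt = 0: 0.0165H* = 0.39, so H* = 23.6.
From dB/dt = 0: 1.07(1 - B*/423) = 0.0314·23.6, giving B* = 423·(1 - 0.694) = 130.
From dH/dt = 0: 0.00455·130 - 0.311 = 0.0371C*, so C* = 0.279/0.0371 = 7.51.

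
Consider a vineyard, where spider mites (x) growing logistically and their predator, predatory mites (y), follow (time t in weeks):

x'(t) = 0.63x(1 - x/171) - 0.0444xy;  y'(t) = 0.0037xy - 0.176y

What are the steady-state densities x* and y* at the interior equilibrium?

From dy/dt = 0 with y > 0: 0.0037x* = 0.176, so x* = 47.6.
Substitute into dx/dt = 0: 0.63(1 - 47.6/171) = 0.0444y*.
The bracket is 0.722, giving y* = 0.455/0.0444 = 10.2.

x* ≈ 47.6, y* ≈ 10.2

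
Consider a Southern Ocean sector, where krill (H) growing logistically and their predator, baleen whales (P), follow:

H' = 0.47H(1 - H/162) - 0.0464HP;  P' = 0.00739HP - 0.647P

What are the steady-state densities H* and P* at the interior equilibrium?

From dP/dt = 0 with P > 0: 0.00739H* = 0.647, so H* = 87.6.
Substitute into dH/dt = 0: 0.47(1 - 87.6/162) = 0.0464P*.
The bracket is 0.46, giving P* = 0.216/0.0464 = 4.66.

H* ≈ 87.6, P* ≈ 4.66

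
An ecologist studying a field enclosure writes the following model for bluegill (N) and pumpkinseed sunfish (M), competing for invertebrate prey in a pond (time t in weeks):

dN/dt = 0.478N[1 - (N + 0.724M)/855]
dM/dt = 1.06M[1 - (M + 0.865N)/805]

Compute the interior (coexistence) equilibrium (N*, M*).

Setting both brackets to zero gives the nullclines N + 0.724M = 855 and 0.865N + M = 805.
Substituting M = 805 - 0.865N into the first: N(1 - 0.724·0.865) = 855 - 0.724·805.
So N* = 272/0.374 = 728, and then M* = 805 - 0.865·728 = 175.

N* ≈ 728, M* ≈ 175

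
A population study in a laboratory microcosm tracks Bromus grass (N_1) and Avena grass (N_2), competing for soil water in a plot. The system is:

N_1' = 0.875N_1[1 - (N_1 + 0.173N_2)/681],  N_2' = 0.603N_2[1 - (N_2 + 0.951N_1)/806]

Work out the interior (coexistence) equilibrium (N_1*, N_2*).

Setting both brackets to zero gives the nullclines N_1 + 0.173N_2 = 681 and 0.951N_1 + N_2 = 806.
Substituting N_2 = 806 - 0.951N_1 into the first: N_1(1 - 0.173·0.951) = 681 - 0.173·806.
So N_1* = 542/0.835 = 648, and then N_2* = 806 - 0.951·648 = 190.

N_1* ≈ 648, N_2* ≈ 190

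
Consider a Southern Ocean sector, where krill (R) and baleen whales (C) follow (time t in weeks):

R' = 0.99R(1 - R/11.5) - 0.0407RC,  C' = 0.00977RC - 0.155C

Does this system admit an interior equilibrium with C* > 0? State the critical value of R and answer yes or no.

The predator equation gives dC/dt > 0 only when R > 0.155/0.00977 = 15.9.
Without the predator, R → K = 11.5. Since 11.5 < 15.9, the predator cannot invade.

Threshold R = 15.9; K < 15.9, so no, the predator goes extinct.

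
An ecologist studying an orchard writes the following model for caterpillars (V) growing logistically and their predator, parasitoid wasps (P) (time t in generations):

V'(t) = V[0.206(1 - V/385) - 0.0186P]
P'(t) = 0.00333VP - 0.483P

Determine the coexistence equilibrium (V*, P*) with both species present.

From dP/dt = 0 with P > 0: 0.00333V* = 0.483, so V* = 145.
Substitute into dV/dt = 0: 0.206(1 - 145/385) = 0.0186P*.
The bracket is 0.623, giving P* = 0.128/0.0186 = 6.9.

V* ≈ 145, P* ≈ 6.9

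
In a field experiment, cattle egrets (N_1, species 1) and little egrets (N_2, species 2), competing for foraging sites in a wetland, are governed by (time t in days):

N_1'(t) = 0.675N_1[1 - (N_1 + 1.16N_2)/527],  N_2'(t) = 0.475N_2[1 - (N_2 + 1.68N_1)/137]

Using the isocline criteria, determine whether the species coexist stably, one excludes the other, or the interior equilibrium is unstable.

species 1 excludes species 2

Compare the nullcline intercepts: K1/α12 = 527/1.16 = 454 > K2 = 137; K2/α21 = 137/1.68 = 81.5 < K1 = 527.
Since the inequalities point opposite ways, species 1 can invade but species 2 cannot.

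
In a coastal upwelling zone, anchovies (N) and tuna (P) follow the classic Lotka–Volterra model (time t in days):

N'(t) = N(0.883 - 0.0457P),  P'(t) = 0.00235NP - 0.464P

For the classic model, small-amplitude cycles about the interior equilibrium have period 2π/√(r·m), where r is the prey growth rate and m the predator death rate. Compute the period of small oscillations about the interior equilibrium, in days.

T ≈ 9.82 days

Here r = 0.883 and m = 0.464, so r·m = 0.41.
ω = √0.41 = 0.64 per day, hence T = 2π/ω ≈ 9.82 days.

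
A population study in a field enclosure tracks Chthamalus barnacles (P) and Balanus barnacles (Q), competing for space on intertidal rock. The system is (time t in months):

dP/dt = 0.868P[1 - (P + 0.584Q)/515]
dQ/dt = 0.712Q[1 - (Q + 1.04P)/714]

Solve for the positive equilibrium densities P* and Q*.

Setting both brackets to zero gives the nullclines P + 0.584Q = 515 and 1.04P + Q = 714.
Substituting Q = 714 - 1.04P into the first: P(1 - 0.584·1.04) = 515 - 0.584·714.
So P* = 98/0.393 = 250, and then Q* = 714 - 1.04·250 = 454.

P* ≈ 250, Q* ≈ 454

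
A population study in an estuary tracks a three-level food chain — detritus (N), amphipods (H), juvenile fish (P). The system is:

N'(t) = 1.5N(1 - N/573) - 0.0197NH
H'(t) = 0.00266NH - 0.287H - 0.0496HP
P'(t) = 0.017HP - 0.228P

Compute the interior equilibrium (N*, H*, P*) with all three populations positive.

From dP/dt = 0: 0.017H* = 0.228, so H* = 13.4.
From dN/dt = 0: 1.5(1 - N*/573) = 0.0197·13.4, giving N* = 573·(1 - 0.176) = 472.
From dH/dt = 0: 0.00266·472 - 0.287 = 0.0496P*, so P* = 0.969/0.0496 = 19.5.

N* ≈ 472, H* ≈ 13.4, P* ≈ 19.5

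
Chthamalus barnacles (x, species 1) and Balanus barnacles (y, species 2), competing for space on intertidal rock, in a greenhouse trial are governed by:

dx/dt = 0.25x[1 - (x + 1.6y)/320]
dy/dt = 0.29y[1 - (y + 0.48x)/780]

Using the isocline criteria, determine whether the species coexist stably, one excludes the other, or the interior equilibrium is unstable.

species 2 excludes species 1

Compare the nullcline intercepts: K1/α12 = 320/1.6 = 200 < K2 = 780; K2/α21 = 780/0.48 = 1620 > K1 = 320.
Since the inequalities point opposite ways, species 2 can invade but species 1 cannot.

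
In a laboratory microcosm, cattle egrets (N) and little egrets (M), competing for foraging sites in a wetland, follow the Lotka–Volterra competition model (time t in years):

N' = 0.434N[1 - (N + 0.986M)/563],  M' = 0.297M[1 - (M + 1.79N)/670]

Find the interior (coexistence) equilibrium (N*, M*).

N* ≈ 128, M* ≈ 442

Setting both brackets to zero gives the nullclines N + 0.986M = 563 and 1.79N + M = 670.
Substituting M = 670 - 1.79N into the first: N(1 - 0.986·1.79) = 563 - 0.986·670.
So N* = -97.6/-0.765 = 128, and then M* = 670 - 1.79·128 = 442.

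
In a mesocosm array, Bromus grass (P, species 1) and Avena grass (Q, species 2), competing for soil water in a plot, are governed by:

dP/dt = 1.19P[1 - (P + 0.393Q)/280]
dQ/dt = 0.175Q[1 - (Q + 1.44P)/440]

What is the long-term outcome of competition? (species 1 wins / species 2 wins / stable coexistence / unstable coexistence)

Compare the nullcline intercepts: K1/α12 = 280/0.393 = 712 > K2 = 440; K2/α21 = 440/1.44 = 306 > K1 = 280.
Since both inequalities hold, each species can invade when rare, so the interior equilibrium is stable.

stable coexistence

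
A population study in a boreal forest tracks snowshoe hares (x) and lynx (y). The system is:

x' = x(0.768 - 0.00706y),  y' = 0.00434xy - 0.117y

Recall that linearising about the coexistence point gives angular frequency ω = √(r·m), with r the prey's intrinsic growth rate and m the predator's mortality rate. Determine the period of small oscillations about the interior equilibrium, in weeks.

Here r = 0.768 and m = 0.117, so r·m = 0.0899.
ω = √0.0899 = 0.3 per week, hence T = 2π/ω ≈ 21 weeks.

T ≈ 21 weeks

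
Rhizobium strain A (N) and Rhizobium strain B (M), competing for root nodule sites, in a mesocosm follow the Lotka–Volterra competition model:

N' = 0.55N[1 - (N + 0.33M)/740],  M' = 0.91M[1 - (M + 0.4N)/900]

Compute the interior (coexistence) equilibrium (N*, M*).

Setting both brackets to zero gives the nullclines N + 0.33M = 740 and 0.4N + M = 900.
Substituting M = 900 - 0.4N into the first: N(1 - 0.33·0.4) = 740 - 0.33·900.
So N* = 443/0.868 = 510, and then M* = 900 - 0.4·510 = 696.

N* ≈ 510, M* ≈ 696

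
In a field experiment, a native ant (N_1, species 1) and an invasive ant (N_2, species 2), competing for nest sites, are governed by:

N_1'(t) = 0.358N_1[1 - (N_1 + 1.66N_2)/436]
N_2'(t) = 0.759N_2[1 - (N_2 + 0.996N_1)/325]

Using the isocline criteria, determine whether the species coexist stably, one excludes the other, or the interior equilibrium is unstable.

unstable coexistence (outcome depends on initial conditions)

Compare the nullcline intercepts: K1/α12 = 436/1.66 = 263 < K2 = 325; K2/α21 = 325/0.996 = 326 < K1 = 436.
Since both are reversed, neither can invade when rare; the interior point is a saddle.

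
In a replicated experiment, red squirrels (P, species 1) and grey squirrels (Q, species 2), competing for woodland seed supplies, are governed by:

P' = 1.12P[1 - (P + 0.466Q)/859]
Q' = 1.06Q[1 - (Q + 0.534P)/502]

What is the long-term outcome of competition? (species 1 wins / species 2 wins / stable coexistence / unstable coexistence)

stable coexistence

Compare the nullcline intercepts: K1/α12 = 859/0.466 = 1840 > K2 = 502; K2/α21 = 502/0.534 = 940 > K1 = 859.
Since both inequalities hold, each species can invade when rare, so the interior equilibrium is stable.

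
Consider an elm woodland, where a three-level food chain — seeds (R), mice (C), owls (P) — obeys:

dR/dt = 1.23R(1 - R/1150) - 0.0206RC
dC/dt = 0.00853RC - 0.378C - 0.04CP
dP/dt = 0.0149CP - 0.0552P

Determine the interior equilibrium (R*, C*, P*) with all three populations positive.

From dP/dt = 0: 0.0149C* = 0.0552, so C* = 3.7.
From dR/dt = 0: 1.23(1 - R*/1150) = 0.0206·3.7, giving R* = 1150·(1 - 0.062) = 1080.
From dC/dt = 0: 0.00853·1080 - 0.378 = 0.04P*, so P* = 8.82/0.04 = 221.

R* ≈ 1080, C* ≈ 3.7, P* ≈ 221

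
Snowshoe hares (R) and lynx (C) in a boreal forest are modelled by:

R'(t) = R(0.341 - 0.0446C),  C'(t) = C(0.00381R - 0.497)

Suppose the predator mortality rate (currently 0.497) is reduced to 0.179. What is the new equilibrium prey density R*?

At the interior fixed point, setting dC/dt = 0 with C > 0 fixes R* = (predator death rate)/(RC coefficient) — independent of the other coefficients.
With the change, R* = 0.179/0.00381 = 47; it falls from 130.

R* ≈ 47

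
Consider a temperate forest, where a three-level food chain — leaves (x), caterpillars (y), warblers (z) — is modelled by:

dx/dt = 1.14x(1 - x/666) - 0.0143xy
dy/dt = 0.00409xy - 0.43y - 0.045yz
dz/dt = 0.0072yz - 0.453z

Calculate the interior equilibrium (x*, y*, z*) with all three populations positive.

x* ≈ 140, y* ≈ 62.9, z* ≈ 3.2

From dz/dt = 0: 0.0072y* = 0.453, so y* = 62.9.
From dx/dt = 0: 1.14(1 - x*/666) = 0.0143·62.9, giving x* = 666·(1 - 0.789) = 140.
From dy/dt = 0: 0.00409·140 - 0.43 = 0.045z*, so z* = 0.144/0.045 = 3.2.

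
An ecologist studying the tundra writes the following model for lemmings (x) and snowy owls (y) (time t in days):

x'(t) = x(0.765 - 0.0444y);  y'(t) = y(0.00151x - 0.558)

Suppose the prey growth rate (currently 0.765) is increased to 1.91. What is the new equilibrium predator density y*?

y* ≈ 43

At the interior fixed point, setting dx/dt = 0 with x > 0 fixes y* = (prey growth rate)/(xy coefficient) — independent of the other coefficients.
With the change, y* = 1.91/0.0444 = 43; it rises from 17.2.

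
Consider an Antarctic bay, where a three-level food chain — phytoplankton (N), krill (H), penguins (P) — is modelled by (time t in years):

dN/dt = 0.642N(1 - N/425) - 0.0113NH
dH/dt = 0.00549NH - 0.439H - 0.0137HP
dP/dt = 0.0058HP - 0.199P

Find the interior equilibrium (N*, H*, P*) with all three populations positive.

N* ≈ 168, H* ≈ 34.3, P* ≈ 35.4

From dP/dt = 0: 0.0058H* = 0.199, so H* = 34.3.
From dN/dt = 0: 0.642(1 - N*/425) = 0.0113·34.3, giving N* = 425·(1 - 0.604) = 168.
From dH/dt = 0: 0.00549·168 - 0.439 = 0.0137P*, so P* = 0.485/0.0137 = 35.4.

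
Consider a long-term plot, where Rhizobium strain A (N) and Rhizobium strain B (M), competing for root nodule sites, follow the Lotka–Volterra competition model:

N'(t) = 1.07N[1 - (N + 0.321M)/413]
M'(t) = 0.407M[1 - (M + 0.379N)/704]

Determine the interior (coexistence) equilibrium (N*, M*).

N* ≈ 213, M* ≈ 623

Setting both brackets to zero gives the nullclines N + 0.321M = 413 and 0.379N + M = 704.
Substituting M = 704 - 0.379N into the first: N(1 - 0.321·0.379) = 413 - 0.321·704.
So N* = 187/0.878 = 213, and then M* = 704 - 0.379·213 = 623.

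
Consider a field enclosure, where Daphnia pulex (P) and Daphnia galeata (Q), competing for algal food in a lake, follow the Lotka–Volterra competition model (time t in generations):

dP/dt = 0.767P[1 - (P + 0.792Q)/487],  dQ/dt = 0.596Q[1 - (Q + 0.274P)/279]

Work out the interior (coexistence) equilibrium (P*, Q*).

Setting both brackets to zero gives the nullclines P + 0.792Q = 487 and 0.274P + Q = 279.
Substituting Q = 279 - 0.274P into the first: P(1 - 0.792·0.274) = 487 - 0.792·279.
So P* = 266/0.783 = 340, and then Q* = 279 - 0.274·340 = 186.

P* ≈ 340, Q* ≈ 186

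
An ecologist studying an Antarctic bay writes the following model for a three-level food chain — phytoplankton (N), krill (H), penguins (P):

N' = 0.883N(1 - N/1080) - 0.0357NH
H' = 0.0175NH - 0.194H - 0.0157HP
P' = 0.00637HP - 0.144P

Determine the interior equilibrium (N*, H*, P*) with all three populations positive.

From dP/dt = 0: 0.00637H* = 0.144, so H* = 22.6.
From dN/dt = 0: 0.883(1 - N*/1080) = 0.0357·22.6, giving N* = 1080·(1 - 0.914) = 92.9.
From dH/dt = 0: 0.0175·92.9 - 0.194 = 0.0157P*, so P* = 1.43/0.0157 = 91.2.

N* ≈ 92.9, H* ≈ 22.6, P* ≈ 91.2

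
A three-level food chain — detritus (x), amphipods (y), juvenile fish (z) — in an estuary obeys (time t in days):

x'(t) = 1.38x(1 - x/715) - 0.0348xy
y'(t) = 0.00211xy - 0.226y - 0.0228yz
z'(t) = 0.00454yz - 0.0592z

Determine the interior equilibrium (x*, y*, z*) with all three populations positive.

From dz/dt = 0: 0.00454y* = 0.0592, so y* = 13.
From dx/dt = 0: 1.38(1 - x*/715) = 0.0348·13, giving x* = 715·(1 - 0.329) = 480.
From dy/dt = 0: 0.00211·480 - 0.226 = 0.0228z*, so z* = 0.787/0.0228 = 34.5.

x* ≈ 480, y* ≈ 13, z* ≈ 34.5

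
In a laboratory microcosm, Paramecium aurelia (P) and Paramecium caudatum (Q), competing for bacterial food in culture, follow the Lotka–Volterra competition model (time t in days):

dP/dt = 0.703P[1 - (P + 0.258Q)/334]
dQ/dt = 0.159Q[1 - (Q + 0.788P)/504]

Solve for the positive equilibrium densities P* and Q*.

Setting both brackets to zero gives the nullclines P + 0.258Q = 334 and 0.788P + Q = 504.
Substituting Q = 504 - 0.788P into the first: P(1 - 0.258·0.788) = 334 - 0.258·504.
So P* = 204/0.797 = 256, and then Q* = 504 - 0.788·256 = 302.

P* ≈ 256, Q* ≈ 302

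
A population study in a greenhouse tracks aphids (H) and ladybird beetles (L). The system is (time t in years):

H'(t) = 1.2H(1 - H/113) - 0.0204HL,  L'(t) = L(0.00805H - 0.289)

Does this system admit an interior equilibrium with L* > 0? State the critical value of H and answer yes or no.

Threshold H = 35.9; K > 35.9, so yes, the predator persists.

The predator equation gives dL/dt > 0 only when H > 0.289/0.00805 = 35.9.
Without the predator, H → K = 113. Since 113 > 35.9, the predator can invade and persist.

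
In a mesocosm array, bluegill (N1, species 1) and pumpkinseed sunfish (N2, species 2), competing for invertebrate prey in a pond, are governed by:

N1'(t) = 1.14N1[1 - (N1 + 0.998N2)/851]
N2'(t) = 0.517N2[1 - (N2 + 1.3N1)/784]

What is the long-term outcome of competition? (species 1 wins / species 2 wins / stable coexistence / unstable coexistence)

Compare the nullcline intercepts: K1/α12 = 851/0.998 = 853 > K2 = 784; K2/α21 = 784/1.3 = 603 < K1 = 851.
Since the inequalities point opposite ways, species 1 can invade but species 2 cannot.

species 1 excludes species 2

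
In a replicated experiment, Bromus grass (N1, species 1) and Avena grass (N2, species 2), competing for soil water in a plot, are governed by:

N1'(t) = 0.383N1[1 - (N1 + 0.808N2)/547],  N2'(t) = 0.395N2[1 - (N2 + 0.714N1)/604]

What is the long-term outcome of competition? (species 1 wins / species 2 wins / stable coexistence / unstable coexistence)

stable coexistence

Compare the nullcline intercepts: K1/α12 = 547/0.808 = 677 > K2 = 604; K2/α21 = 604/0.714 = 846 > K1 = 547.
Since both inequalities hold, each species can invade when rare, so the interior equilibrium is stable.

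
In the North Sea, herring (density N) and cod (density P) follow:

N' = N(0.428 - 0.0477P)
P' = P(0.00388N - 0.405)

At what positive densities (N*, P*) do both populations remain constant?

Set dP/dt = 0 with P > 0: 0.00388N - 0.405 = 0, so N* = 0.405/0.00388 = 104.
Set dN/dt = 0 with N > 0: 0.428 - 0.0477P = 0, so P* = 0.428/0.0477 = 8.97.

N* ≈ 104, P* ≈ 8.97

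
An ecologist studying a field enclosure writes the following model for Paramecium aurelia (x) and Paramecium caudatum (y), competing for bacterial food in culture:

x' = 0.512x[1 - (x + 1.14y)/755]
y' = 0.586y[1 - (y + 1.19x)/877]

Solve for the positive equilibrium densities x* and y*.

x* ≈ 686, y* ≈ 60.2

Setting both brackets to zero gives the nullclines x + 1.14y = 755 and 1.19x + y = 877.
Substituting y = 877 - 1.19x into the first: x(1 - 1.14·1.19) = 755 - 1.14·877.
So x* = -245/-0.357 = 686, and then y* = 877 - 1.19·686 = 60.2.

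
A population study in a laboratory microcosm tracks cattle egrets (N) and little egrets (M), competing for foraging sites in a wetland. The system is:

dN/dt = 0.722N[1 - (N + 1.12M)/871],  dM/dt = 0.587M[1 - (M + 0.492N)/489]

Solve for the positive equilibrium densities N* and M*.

Setting both brackets to zero gives the nullclines N + 1.12M = 871 and 0.492N + M = 489.
Substituting M = 489 - 0.492N into the first: N(1 - 1.12·0.492) = 871 - 1.12·489.
So N* = 323/0.449 = 720, and then M* = 489 - 0.492·720 = 135.

N* ≈ 720, M* ≈ 135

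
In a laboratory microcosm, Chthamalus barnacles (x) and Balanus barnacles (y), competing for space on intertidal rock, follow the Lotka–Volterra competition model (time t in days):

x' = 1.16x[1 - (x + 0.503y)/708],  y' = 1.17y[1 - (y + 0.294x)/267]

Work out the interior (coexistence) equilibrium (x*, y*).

Setting both brackets to zero gives the nullclines x + 0.503y = 708 and 0.294x + y = 267.
Substituting y = 267 - 0.294x into the first: x(1 - 0.503·0.294) = 708 - 0.503·267.
So x* = 574/0.852 = 673, and then y* = 267 - 0.294·673 = 69.1.

x* ≈ 673, y* ≈ 69.1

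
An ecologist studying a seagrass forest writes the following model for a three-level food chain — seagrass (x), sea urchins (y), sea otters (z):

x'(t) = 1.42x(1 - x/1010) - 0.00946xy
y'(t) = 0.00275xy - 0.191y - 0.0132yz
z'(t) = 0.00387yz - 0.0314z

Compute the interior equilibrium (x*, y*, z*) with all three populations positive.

From dz/dt = 0: 0.00387y* = 0.0314, so y* = 8.11.
From dx/dt = 0: 1.42(1 - x*/1010) = 0.00946·8.11, giving x* = 1010·(1 - 0.0541) = 955.
From dy/dt = 0: 0.00275·955 - 0.191 = 0.0132z*, so z* = 2.44/0.0132 = 185.

x* ≈ 955, y* ≈ 8.11, z* ≈ 185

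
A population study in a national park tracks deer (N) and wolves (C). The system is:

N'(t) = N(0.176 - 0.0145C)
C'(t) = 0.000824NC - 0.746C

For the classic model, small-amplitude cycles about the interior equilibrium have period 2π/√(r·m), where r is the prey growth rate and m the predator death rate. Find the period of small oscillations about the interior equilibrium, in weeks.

Here r = 0.176 and m = 0.746, so r·m = 0.131.
ω = √0.131 = 0.362 per week, hence T = 2π/ω ≈ 17.3 weeks.

T ≈ 17.3 weeks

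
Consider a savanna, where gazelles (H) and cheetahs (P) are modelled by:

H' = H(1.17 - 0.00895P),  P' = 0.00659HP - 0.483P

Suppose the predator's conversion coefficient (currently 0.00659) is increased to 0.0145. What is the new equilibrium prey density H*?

H* ≈ 33.3

At the interior fixed point, setting dP/dt = 0 with P > 0 fixes H* = (predator death rate)/(HP coefficient) — independent of the other coefficients.
With the change, H* = 0.483/0.0145 = 33.3; it falls from 73.3.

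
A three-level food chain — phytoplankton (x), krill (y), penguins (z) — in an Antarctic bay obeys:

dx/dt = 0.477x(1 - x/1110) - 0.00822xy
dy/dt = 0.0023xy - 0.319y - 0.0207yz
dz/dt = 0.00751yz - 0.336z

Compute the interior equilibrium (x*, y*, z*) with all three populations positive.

From dz/dt = 0: 0.00751y* = 0.336, so y* = 44.7.
From dx/dt = 0: 0.477(1 - x*/1110) = 0.00822·44.7, giving x* = 1110·(1 - 0.771) = 254.
From dy/dt = 0: 0.0023·254 - 0.319 = 0.0207z*, so z* = 0.266/0.0207 = 12.8.

x* ≈ 254, y* ≈ 44.7, z* ≈ 12.8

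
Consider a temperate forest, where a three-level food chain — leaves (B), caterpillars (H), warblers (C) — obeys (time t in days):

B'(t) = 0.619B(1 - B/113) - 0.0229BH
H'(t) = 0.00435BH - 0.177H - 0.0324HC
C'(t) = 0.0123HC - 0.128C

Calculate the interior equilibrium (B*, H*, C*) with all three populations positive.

B* ≈ 69.5, H* ≈ 10.4, C* ≈ 3.87

From dC/dt = 0: 0.0123H* = 0.128, so H* = 10.4.
From dB/dt = 0: 0.619(1 - B*/113) = 0.0229·10.4, giving B* = 113·(1 - 0.385) = 69.5.
From dH/dt = 0: 0.00435·69.5 - 0.177 = 0.0324C*, so C* = 0.125/0.0324 = 3.87.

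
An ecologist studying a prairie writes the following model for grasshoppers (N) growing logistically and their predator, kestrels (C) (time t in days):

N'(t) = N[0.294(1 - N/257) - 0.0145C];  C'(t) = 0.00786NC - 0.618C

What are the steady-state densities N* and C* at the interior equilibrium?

From dC/dt = 0 with C > 0: 0.00786N* = 0.618, so N* = 78.6.
Substitute into dN/dt = 0: 0.294(1 - 78.6/257) = 0.0145C*.
The bracket is 0.694, giving C* = 0.204/0.0145 = 14.1.

N* ≈ 78.6, C* ≈ 14.1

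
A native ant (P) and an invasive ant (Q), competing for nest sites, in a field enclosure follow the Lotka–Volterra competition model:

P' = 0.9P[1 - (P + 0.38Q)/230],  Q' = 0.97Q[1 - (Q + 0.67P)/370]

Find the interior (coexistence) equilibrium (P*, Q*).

Setting both brackets to zero gives the nullclines P + 0.38Q = 230 and 0.67P + Q = 370.
Substituting Q = 370 - 0.67P into the first: P(1 - 0.38·0.67) = 230 - 0.38·370.
So P* = 89.4/0.745 = 120, and then Q* = 370 - 0.67·120 = 290.

P* ≈ 120, Q* ≈ 290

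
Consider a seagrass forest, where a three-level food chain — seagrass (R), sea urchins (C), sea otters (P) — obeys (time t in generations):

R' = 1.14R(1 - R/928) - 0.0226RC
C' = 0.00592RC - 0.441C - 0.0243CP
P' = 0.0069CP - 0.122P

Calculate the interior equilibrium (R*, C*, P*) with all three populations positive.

From dP/dt = 0: 0.0069C* = 0.122, so C* = 17.7.
From dR/dt = 0: 1.14(1 - R*/928) = 0.0226·17.7, giving R* = 928·(1 - 0.351) = 603.
From dC/dt = 0: 0.00592·603 - 0.441 = 0.0243P*, so P* = 3.13/0.0243 = 129.

R* ≈ 603, C* ≈ 17.7, P* ≈ 129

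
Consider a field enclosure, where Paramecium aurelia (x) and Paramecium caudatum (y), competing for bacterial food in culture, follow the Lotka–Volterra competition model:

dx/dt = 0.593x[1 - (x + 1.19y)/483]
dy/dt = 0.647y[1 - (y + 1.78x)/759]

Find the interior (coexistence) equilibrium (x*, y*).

Setting both brackets to zero gives the nullclines x + 1.19y = 483 and 1.78x + y = 759.
Substituting y = 759 - 1.78x into the first: x(1 - 1.19·1.78) = 483 - 1.19·759.
So x* = -420/-1.12 = 376, and then y* = 759 - 1.78·376 = 90.1.

x* ≈ 376, y* ≈ 90.1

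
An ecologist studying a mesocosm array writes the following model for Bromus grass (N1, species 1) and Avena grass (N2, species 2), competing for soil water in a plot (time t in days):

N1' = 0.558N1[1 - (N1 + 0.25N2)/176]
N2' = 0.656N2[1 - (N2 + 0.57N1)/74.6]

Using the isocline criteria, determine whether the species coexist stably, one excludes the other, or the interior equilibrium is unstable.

Compare the nullcline intercepts: K1/α12 = 176/0.25 = 704 > K2 = 74.6; K2/α21 = 74.6/0.57 = 131 < K1 = 176.
Since the inequalities point opposite ways, species 1 can invade but species 2 cannot.

species 1 excludes species 2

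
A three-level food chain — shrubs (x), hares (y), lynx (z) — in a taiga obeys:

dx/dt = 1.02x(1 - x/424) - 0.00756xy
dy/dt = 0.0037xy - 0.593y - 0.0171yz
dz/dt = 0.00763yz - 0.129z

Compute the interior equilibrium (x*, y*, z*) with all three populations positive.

x* ≈ 371, y* ≈ 16.9, z* ≈ 45.6

From dz/dt = 0: 0.00763y* = 0.129, so y* = 16.9.
From dx/dt = 0: 1.02(1 - x*/424) = 0.00756·16.9, giving x* = 424·(1 - 0.125) = 371.
From dy/dt = 0: 0.0037·371 - 0.593 = 0.0171z*, so z* = 0.779/0.0171 = 45.6.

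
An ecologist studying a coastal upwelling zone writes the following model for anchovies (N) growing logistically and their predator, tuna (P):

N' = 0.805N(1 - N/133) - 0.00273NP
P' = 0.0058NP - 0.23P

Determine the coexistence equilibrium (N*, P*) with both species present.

From dP/dt = 0 with P > 0: 0.0058N* = 0.23, so N* = 39.7.
Substitute into dN/dt = 0: 0.805(1 - 39.7/133) = 0.00273P*.
The bracket is 0.702, giving P* = 0.565/0.00273 = 207.

N* ≈ 39.7, P* ≈ 207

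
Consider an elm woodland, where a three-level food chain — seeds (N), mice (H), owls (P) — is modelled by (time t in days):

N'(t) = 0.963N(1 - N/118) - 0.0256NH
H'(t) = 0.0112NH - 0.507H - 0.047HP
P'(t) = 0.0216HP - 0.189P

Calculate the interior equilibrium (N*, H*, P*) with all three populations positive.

N* ≈ 90.6, H* ≈ 8.75, P* ≈ 10.8

From dP/dt = 0: 0.0216H* = 0.189, so H* = 8.75.
From dN/dt = 0: 0.963(1 - N*/118) = 0.0256·8.75, giving N* = 118·(1 - 0.233) = 90.6.
From dH/dt = 0: 0.0112·90.6 - 0.507 = 0.047P*, so P* = 0.507/0.047 = 10.8.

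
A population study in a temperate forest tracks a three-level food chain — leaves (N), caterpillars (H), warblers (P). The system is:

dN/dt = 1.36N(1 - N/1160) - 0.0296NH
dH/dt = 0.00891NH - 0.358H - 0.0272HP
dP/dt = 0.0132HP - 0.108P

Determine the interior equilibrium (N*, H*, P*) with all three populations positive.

N* ≈ 953, H* ≈ 8.18, P* ≈ 299

From dP/dt = 0: 0.0132H* = 0.108, so H* = 8.18.
From dN/dt = 0: 1.36(1 - N*/1160) = 0.0296·8.18, giving N* = 1160·(1 - 0.178) = 953.
From dH/dt = 0: 0.00891·953 - 0.358 = 0.0272P*, so P* = 8.14/0.0272 = 299.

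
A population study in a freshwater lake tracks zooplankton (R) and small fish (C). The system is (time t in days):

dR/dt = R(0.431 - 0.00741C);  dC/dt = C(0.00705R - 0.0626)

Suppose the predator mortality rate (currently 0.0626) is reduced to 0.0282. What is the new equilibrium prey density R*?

R* ≈ 4

At the interior fixed point, setting dC/dt = 0 with C > 0 fixes R* = (predator death rate)/(RC coefficient) — independent of the other coefficients.
With the change, R* = 0.0282/0.00705 = 4; it falls from 8.88.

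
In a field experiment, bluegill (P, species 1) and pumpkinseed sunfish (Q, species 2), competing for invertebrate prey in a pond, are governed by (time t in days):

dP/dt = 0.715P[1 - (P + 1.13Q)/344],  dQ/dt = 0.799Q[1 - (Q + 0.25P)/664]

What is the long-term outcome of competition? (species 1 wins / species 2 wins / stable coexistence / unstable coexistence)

species 2 excludes species 1

Compare the nullcline intercepts: K1/α12 = 344/1.13 = 304 < K2 = 664; K2/α21 = 664/0.25 = 2660 > K1 = 344.
Since the inequalities point opposite ways, species 2 can invade but species 1 cannot.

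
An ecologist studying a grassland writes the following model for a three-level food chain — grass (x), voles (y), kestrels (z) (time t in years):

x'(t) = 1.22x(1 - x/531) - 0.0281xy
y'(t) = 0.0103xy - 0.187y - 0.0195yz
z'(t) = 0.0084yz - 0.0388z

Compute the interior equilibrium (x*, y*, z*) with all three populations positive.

From dz/dt = 0: 0.0084y* = 0.0388, so y* = 4.62.
From dx/dt = 0: 1.22(1 - x*/531) = 0.0281·4.62, giving x* = 531·(1 - 0.106) = 475.
From dy/dt = 0: 0.0103·475 - 0.187 = 0.0195z*, so z* = 4.7/0.0195 = 241.

x* ≈ 475, y* ≈ 4.62, z* ≈ 241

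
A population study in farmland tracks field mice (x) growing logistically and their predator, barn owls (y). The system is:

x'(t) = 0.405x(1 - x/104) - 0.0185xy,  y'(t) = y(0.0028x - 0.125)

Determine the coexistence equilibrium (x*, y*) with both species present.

x* ≈ 44.6, y* ≈ 12.5

From dy/dt = 0 with y > 0: 0.0028x* = 0.125, so x* = 44.6.
Substitute into dx/dt = 0: 0.405(1 - 44.6/104) = 0.0185y*.
The bracket is 0.571, giving y* = 0.231/0.0185 = 12.5.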